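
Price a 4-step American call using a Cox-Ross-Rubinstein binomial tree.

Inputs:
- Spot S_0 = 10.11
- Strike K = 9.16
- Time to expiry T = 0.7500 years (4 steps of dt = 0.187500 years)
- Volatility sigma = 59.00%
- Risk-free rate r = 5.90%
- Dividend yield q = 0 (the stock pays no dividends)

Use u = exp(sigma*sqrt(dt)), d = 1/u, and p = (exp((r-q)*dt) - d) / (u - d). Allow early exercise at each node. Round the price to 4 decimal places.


dt = T/N = 0.187500
u = exp(sigma*sqrt(dt)) = 1.291078; d = 1/u = 0.774547
p = (exp((r-q)*dt) - d) / (u - d) = 0.458012
Discount per step: exp(-r*dt) = 0.988998
Stock lattice S(k, i) with i counting down-moves:
  k=0: S(0,0) = 10.1100
  k=1: S(1,0) = 13.0528; S(1,1) = 7.8307
  k=2: S(2,0) = 16.8522; S(2,1) = 10.1100; S(2,2) = 6.0652
  k=3: S(3,0) = 21.7575; S(3,1) = 13.0528; S(3,2) = 7.8307; S(3,3) = 4.6978
  k=4: S(4,0) = 28.0906; S(4,1) = 16.8522; S(4,2) = 10.1100; S(4,3) = 6.0652; S(4,4) = 3.6387
Terminal payoffs V(N, i) = max(S_T - K, 0):
  V(4,0) = 18.930600; V(4,1) = 7.692180; V(4,2) = 0.950000; V(4,3) = 0.000000; V(4,4) = 0.000000
Backward induction: V(k, i) = exp(-r*dt) * [p * V(k+1, i) + (1-p) * V(k+1, i+1)]; then take max(V_cont, immediate exercise) for American.
  V(3,0) = exp(-r*dt) * [p*18.930600 + (1-p)*7.692180] = 12.698252; exercise = 12.597478; V(3,0) = max -> 12.698252
  V(3,1) = exp(-r*dt) * [p*7.692180 + (1-p)*0.950000] = 3.993572; exercise = 3.892798; V(3,1) = max -> 3.993572
  V(3,2) = exp(-r*dt) * [p*0.950000 + (1-p)*0.000000] = 0.430324; exercise = 0.000000; V(3,2) = max -> 0.430324
  V(3,3) = exp(-r*dt) * [p*0.000000 + (1-p)*0.000000] = 0.000000; exercise = 0.000000; V(3,3) = max -> 0.000000
  V(2,0) = exp(-r*dt) * [p*12.698252 + (1-p)*3.993572] = 7.892619; exercise = 7.692180; V(2,0) = max -> 7.892619
  V(2,1) = exp(-r*dt) * [p*3.993572 + (1-p)*0.430324] = 2.039644; exercise = 0.950000; V(2,1) = max -> 2.039644
  V(2,2) = exp(-r*dt) * [p*0.430324 + (1-p)*0.000000] = 0.194925; exercise = 0.000000; V(2,2) = max -> 0.194925
  V(1,0) = exp(-r*dt) * [p*7.892619 + (1-p)*2.039644] = 4.668443; exercise = 3.892798; V(1,0) = max -> 4.668443
  V(1,1) = exp(-r*dt) * [p*2.039644 + (1-p)*0.194925] = 1.028388; exercise = 0.000000; V(1,1) = max -> 1.028388
  V(0,0) = exp(-r*dt) * [p*4.668443 + (1-p)*1.028388] = 2.665920; exercise = 0.950000; V(0,0) = max -> 2.665920

Answer: Price = V(0,0) = 2.6659


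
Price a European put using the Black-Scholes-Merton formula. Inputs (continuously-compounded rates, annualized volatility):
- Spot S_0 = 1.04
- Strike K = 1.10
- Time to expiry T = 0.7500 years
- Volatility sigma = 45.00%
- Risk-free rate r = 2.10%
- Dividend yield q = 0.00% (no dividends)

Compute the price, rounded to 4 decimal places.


Answer: Price = 0.1863

Derivation:
d1 = (ln(S/K) + (r - q + 0.5*sigma^2) * T) / (sigma * sqrt(T)) = 0.09134460
d2 = d1 - sigma * sqrt(T) = -0.29836684
exp(-rT) = 0.98437338; exp(-qT) = 1.00000000
P = K * exp(-rT) * N(-d2) - S_0 * exp(-qT) * N(-d1)
N(-d1) = 0.46360939; N(-d2) = 0.61728840
P = 1.1000 * 0.98437338 * 0.61728840 - 1.0400 * 1.00000000 * 0.46360939 = 0.1863


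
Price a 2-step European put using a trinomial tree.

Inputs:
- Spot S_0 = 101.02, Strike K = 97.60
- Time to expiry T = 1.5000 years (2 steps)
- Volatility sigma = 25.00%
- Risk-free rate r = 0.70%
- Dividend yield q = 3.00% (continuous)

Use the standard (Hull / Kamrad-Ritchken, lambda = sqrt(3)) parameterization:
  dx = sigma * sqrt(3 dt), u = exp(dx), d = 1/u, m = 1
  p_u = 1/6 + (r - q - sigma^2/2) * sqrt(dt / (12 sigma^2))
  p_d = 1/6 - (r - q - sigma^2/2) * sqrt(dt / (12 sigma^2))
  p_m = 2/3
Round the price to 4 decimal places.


dt = T/N = 0.750000; dx = sigma*sqrt(3*dt) = 0.375000
u = exp(dx) = 1.454991; d = 1/u = 0.687289
p_u = 0.112417, p_m = 0.666667, p_d = 0.220917
Discount per step: exp(-r*dt) = 0.994764
Stock lattice S(k, j) with j the centered position index:
  k=0: S(0,+0) = 101.0200
  k=1: S(1,-1) = 69.4300; S(1,+0) = 101.0200; S(1,+1) = 146.9832
  k=2: S(2,-2) = 47.7185; S(2,-1) = 69.4300; S(2,+0) = 101.0200; S(2,+1) = 146.9832; S(2,+2) = 213.8593
Terminal payoffs V(N, j) = max(K - S_T, 0):
  V(2,-2) = 49.881531; V(2,-1) = 28.170037; V(2,+0) = 0.000000; V(2,+1) = 0.000000; V(2,+2) = 0.000000
Backward induction: V(k, j) = exp(-r*dt) * [p_u * V(k+1, j+1) + p_m * V(k+1, j) + p_d * V(k+1, j-1)]
  V(1,-1) = exp(-r*dt) * [p_u*0.000000 + p_m*28.170037 + p_d*49.881531] = 29.643648
  V(1,+0) = exp(-r*dt) * [p_u*0.000000 + p_m*0.000000 + p_d*28.170037] = 6.190644
  V(1,+1) = exp(-r*dt) * [p_u*0.000000 + p_m*0.000000 + p_d*0.000000] = 0.000000
  V(0,+0) = exp(-r*dt) * [p_u*0.000000 + p_m*6.190644 + p_d*29.643648] = 10.619971

Answer: Price = V(0,0) = 10.6200


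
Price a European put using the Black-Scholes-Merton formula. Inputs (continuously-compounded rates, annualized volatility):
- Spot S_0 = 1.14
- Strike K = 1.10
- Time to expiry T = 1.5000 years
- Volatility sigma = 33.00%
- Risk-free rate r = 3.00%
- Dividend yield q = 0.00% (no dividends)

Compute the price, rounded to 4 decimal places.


d1 = (ln(S/K) + (r - q + 0.5*sigma^2) * T) / (sigma * sqrt(T)) = 0.40179817
d2 = d1 - sigma * sqrt(T) = -0.00236764
exp(-rT) = 0.95599748; exp(-qT) = 1.00000000
P = K * exp(-rT) * N(-d2) - S_0 * exp(-qT) * N(-d1)
N(-d1) = 0.34391628; N(-d2) = 0.50094455
P = 1.1000 * 0.95599748 * 0.50094455 - 1.1400 * 1.00000000 * 0.34391628 = 0.1347

Answer: Price = 0.1347


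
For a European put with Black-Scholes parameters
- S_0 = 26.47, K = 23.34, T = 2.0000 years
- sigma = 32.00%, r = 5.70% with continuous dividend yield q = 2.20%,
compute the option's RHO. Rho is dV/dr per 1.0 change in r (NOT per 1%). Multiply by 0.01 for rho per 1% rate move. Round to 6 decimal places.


d1 = 0.6590310096; d2 = 0.2064826697
phi(d1) = 0.3210689219; exp(-qT) = 0.9569539575; exp(-rT) = 0.8922579559
N(-d2) = 0.4182069503
Rho = -K*T*exp(-rT)*N(-d2) = -23.3400 * 2.0000 * 0.8922579559 * 0.4182069503 = -17.418571

Answer: Rho = -17.418571


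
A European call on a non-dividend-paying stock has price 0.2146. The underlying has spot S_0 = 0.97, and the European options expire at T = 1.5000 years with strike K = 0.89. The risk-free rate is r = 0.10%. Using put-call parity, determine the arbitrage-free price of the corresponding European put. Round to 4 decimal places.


Put-call parity: C - P = S_0 * exp(-qT) - K * exp(-rT).
S_0 * exp(-qT) = 0.9700 * 1.00000000 = 0.97000000
K * exp(-rT) = 0.8900 * 0.99850112 = 0.88866600
P = C - S*exp(-qT) + K*exp(-rT)
P = 0.2146 - 0.97000000 + 0.88866600 = 0.1333

Answer: Put price = 0.1333


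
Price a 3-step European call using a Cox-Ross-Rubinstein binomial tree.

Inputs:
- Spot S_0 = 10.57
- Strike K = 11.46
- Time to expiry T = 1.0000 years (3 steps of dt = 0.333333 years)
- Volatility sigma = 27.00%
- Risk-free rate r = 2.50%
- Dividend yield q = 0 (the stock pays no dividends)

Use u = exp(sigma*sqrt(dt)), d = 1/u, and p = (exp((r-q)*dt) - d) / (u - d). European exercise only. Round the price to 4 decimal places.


Answer: Price = V(0,0) = 0.9314

Derivation:
dt = T/N = 0.333333
u = exp(sigma*sqrt(dt)) = 1.168691; d = 1/u = 0.855658
p = (exp((r-q)*dt) - d) / (u - d) = 0.487840
Discount per step: exp(-r*dt) = 0.991701
Stock lattice S(k, i) with i counting down-moves:
  k=0: S(0,0) = 10.5700
  k=1: S(1,0) = 12.3531; S(1,1) = 9.0443
  k=2: S(2,0) = 14.4369; S(2,1) = 10.5700; S(2,2) = 7.7388
  k=3: S(3,0) = 16.8723; S(3,1) = 12.3531; S(3,2) = 9.0443; S(3,3) = 6.6218
Terminal payoffs V(N, i) = max(S_T - K, 0):
  V(3,0) = 5.412305; V(3,1) = 0.893067; V(3,2) = 0.000000; V(3,3) = 0.000000
Backward induction: V(k, i) = exp(-r*dt) * [p * V(k+1, i) + (1-p) * V(k+1, i+1)].
  V(2,0) = exp(-r*dt) * [p*5.412305 + (1-p)*0.893067] = 3.072025
  V(2,1) = exp(-r*dt) * [p*0.893067 + (1-p)*0.000000] = 0.432058
  V(2,2) = exp(-r*dt) * [p*0.000000 + (1-p)*0.000000] = 0.000000
  V(1,0) = exp(-r*dt) * [p*3.072025 + (1-p)*0.432058] = 1.705667
  V(1,1) = exp(-r*dt) * [p*0.432058 + (1-p)*0.000000] = 0.209026
  V(0,0) = exp(-r*dt) * [p*1.705667 + (1-p)*0.209026] = 0.931354


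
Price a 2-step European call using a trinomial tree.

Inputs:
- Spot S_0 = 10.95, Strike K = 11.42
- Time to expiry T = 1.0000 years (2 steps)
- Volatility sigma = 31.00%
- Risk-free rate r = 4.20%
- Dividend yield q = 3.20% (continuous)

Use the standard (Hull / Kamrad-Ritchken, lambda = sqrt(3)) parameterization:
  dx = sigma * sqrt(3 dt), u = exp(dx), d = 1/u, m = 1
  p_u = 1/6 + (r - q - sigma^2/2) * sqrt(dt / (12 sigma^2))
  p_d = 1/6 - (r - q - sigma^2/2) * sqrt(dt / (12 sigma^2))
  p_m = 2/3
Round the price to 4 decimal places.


dt = T/N = 0.500000; dx = sigma*sqrt(3*dt) = 0.379671
u = exp(dx) = 1.461803; d = 1/u = 0.684086
p_u = 0.141612, p_m = 0.666667, p_d = 0.191721
Discount per step: exp(-r*dt) = 0.979219
Stock lattice S(k, j) with j the centered position index:
  k=0: S(0,+0) = 10.9500
  k=1: S(1,-1) = 7.4907; S(1,+0) = 10.9500; S(1,+1) = 16.0067
  k=2: S(2,-2) = 5.1243; S(2,-1) = 7.4907; S(2,+0) = 10.9500; S(2,+1) = 16.0067; S(2,+2) = 23.3987
Terminal payoffs V(N, j) = max(S_T - K, 0):
  V(2,-2) = 0.000000; V(2,-1) = 0.000000; V(2,+0) = 0.000000; V(2,+1) = 4.586748; V(2,+2) = 11.978719
Backward induction: V(k, j) = exp(-r*dt) * [p_u * V(k+1, j+1) + p_m * V(k+1, j) + p_d * V(k+1, j-1)]
  V(1,-1) = exp(-r*dt) * [p_u*0.000000 + p_m*0.000000 + p_d*0.000000] = 0.000000
  V(1,+0) = exp(-r*dt) * [p_u*4.586748 + p_m*0.000000 + p_d*0.000000] = 0.636041
  V(1,+1) = exp(-r*dt) * [p_u*11.978719 + p_m*4.586748 + p_d*0.000000] = 4.655367
  V(0,+0) = exp(-r*dt) * [p_u*4.655367 + p_m*0.636041 + p_d*0.000000] = 1.060772

Answer: Price = V(0,0) = 1.0608


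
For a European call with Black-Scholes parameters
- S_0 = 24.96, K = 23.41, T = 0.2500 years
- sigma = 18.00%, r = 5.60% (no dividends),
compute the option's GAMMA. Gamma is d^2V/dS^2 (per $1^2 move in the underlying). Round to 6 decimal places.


Answer: Gamma = 0.117072

Derivation:
d1 = 0.9129029111; d2 = 0.8229029111
phi(d1) = 0.2629912820; exp(-qT) = 1.0000000000; exp(-rT) = 0.9860975443
Gamma = exp(-qT) * phi(d1) / (S * sigma * sqrt(T)) = 1.0000000000 * 0.2629912820 / (24.9600 * 0.1800 * 0.5000000000) = 0.117072


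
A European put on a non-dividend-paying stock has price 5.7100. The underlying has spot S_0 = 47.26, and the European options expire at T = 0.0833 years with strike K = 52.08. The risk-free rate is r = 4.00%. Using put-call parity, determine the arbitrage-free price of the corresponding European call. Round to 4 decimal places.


Put-call parity: C - P = S_0 * exp(-qT) - K * exp(-rT).
S_0 * exp(-qT) = 47.2600 * 1.00000000 = 47.26000000
K * exp(-rT) = 52.0800 * 0.99667354 = 51.90675822
C = P + S*exp(-qT) - K*exp(-rT)
C = 5.7100 + 47.26000000 - 51.90675822 = 1.0632

Answer: Call price = 1.0632


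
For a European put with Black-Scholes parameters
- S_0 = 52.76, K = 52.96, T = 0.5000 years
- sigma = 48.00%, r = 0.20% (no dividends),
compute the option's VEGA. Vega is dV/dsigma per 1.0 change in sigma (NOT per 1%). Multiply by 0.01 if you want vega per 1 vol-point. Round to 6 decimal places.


Answer: Vega = 14.690476

Derivation:
d1 = 0.1615044151; d2 = -0.1779068398
phi(d1) = 0.3937731207; exp(-qT) = 1.0000000000; exp(-rT) = 0.9990004998
Vega = S * exp(-qT) * phi(d1) * sqrt(T) = 52.7600 * 1.0000000000 * 0.3937731207 * 0.7071067812 = 14.690476


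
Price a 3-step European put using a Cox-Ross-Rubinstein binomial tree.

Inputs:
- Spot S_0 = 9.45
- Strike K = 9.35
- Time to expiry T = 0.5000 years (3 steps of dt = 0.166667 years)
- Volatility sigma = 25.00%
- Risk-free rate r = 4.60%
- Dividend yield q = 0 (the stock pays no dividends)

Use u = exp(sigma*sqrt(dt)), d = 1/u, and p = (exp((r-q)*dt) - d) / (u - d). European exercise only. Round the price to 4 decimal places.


dt = T/N = 0.166667
u = exp(sigma*sqrt(dt)) = 1.107452; d = 1/u = 0.902974
p = (exp((r-q)*dt) - d) / (u - d) = 0.512144
Discount per step: exp(-r*dt) = 0.992363
Stock lattice S(k, i) with i counting down-moves:
  k=0: S(0,0) = 9.4500
  k=1: S(1,0) = 10.4654; S(1,1) = 8.5331
  k=2: S(2,0) = 11.5900; S(2,1) = 9.4500; S(2,2) = 7.7052
  k=3: S(3,0) = 12.8353; S(3,1) = 10.4654; S(3,2) = 8.5331; S(3,3) = 6.9576
Terminal payoffs V(N, i) = max(K - S_T, 0):
  V(3,0) = 0.000000; V(3,1) = 0.000000; V(3,2) = 0.816900; V(3,3) = 2.392442
Backward induction: V(k, i) = exp(-r*dt) * [p * V(k+1, i) + (1-p) * V(k+1, i+1)].
  V(2,0) = exp(-r*dt) * [p*0.000000 + (1-p)*0.000000] = 0.000000
  V(2,1) = exp(-r*dt) * [p*0.000000 + (1-p)*0.816900] = 0.395486
  V(2,2) = exp(-r*dt) * [p*0.816900 + (1-p)*2.392442] = 1.573428
  V(1,0) = exp(-r*dt) * [p*0.000000 + (1-p)*0.395486] = 0.191466
  V(1,1) = exp(-r*dt) * [p*0.395486 + (1-p)*1.573428] = 0.962742
  V(0,0) = exp(-r*dt) * [p*0.191466 + (1-p)*0.962742] = 0.563401

Answer: Price = V(0,0) = 0.5634


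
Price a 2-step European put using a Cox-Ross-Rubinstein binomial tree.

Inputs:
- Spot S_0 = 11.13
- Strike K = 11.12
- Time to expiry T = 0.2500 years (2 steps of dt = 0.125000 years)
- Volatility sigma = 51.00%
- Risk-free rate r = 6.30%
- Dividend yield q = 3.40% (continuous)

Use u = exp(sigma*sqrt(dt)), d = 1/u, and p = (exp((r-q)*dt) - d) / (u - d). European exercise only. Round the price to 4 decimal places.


dt = T/N = 0.125000
u = exp(sigma*sqrt(dt)) = 1.197591; d = 1/u = 0.835009
p = (exp((r-q)*dt) - d) / (u - d) = 0.465060
Discount per step: exp(-r*dt) = 0.992156
Stock lattice S(k, i) with i counting down-moves:
  k=0: S(0,0) = 11.1300
  k=1: S(1,0) = 13.3292; S(1,1) = 9.2937
  k=2: S(2,0) = 15.9629; S(2,1) = 11.1300; S(2,2) = 7.7603
Terminal payoffs V(N, i) = max(K - S_T, 0):
  V(2,0) = 0.000000; V(2,1) = 0.000000; V(2,2) = 3.359710
Backward induction: V(k, i) = exp(-r*dt) * [p * V(k+1, i) + (1-p) * V(k+1, i+1)].
  V(1,0) = exp(-r*dt) * [p*0.000000 + (1-p)*0.000000] = 0.000000
  V(1,1) = exp(-r*dt) * [p*0.000000 + (1-p)*3.359710] = 1.783147
  V(0,0) = exp(-r*dt) * [p*0.000000 + (1-p)*1.783147] = 0.946395

Answer: Price = V(0,0) = 0.9464


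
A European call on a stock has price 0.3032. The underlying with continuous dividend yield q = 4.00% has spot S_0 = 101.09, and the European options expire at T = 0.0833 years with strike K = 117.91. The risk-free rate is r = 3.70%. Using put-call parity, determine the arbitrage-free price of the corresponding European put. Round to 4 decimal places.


Put-call parity: C - P = S_0 * exp(-qT) - K * exp(-rT).
S_0 * exp(-qT) = 101.0900 * 0.99667354 = 100.75372866
K * exp(-rT) = 117.9100 * 0.99692264 = 117.54714905
P = C - S*exp(-qT) + K*exp(-rT)
P = 0.3032 - 100.75372866 + 117.54714905 = 17.0966

Answer: Put price = 17.0966


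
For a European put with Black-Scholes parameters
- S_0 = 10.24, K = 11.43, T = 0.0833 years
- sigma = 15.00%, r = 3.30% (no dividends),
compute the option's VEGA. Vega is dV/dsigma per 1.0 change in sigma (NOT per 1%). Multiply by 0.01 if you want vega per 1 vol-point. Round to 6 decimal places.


Answer: Vega = 0.058011

Derivation:
d1 = -2.4543180806; d2 = -2.4976106897
phi(d1) = 0.0196284123; exp(-qT) = 1.0000000000; exp(-rT) = 0.9972548748
Vega = S * exp(-qT) * phi(d1) * sqrt(T) = 10.2400 * 1.0000000000 * 0.0196284123 * 0.2886173938 = 0.058011


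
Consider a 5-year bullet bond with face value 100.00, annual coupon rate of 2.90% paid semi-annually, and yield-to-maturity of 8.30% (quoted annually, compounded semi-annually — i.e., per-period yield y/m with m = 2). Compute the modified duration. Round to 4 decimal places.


Coupon per period c = face * coupon_rate / m = 1.450000
Periods per year m = 2; per-period yield y/m = 0.041500
Number of cashflows N = 10
Cashflows (t years, CF_t, discount factor 1/(1+y/m)^(m*t), PV):
  t = 0.5000: CF_t = 1.450000, DF = 0.960154, PV = 1.392223
  t = 1.0000: CF_t = 1.450000, DF = 0.921895, PV = 1.336748
  t = 1.5000: CF_t = 1.450000, DF = 0.885161, PV = 1.283483
  t = 2.0000: CF_t = 1.450000, DF = 0.849890, PV = 1.232341
  t = 2.5000: CF_t = 1.450000, DF = 0.816025, PV = 1.183237
  t = 3.0000: CF_t = 1.450000, DF = 0.783510, PV = 1.136089
  t = 3.5000: CF_t = 1.450000, DF = 0.752290, PV = 1.090820
  t = 4.0000: CF_t = 1.450000, DF = 0.722314, PV = 1.047355
  t = 4.5000: CF_t = 1.450000, DF = 0.693532, PV = 1.005621
  t = 5.0000: CF_t = 101.450000, DF = 0.665897, PV = 67.555282
Price P = sum_t PV_t = 78.263198
First compute Macaulay numerator sum_t t * PV_t:
  t * PV_t at t = 0.5000: 0.696111
  t * PV_t at t = 1.0000: 1.336748
  t * PV_t at t = 1.5000: 1.925225
  t * PV_t at t = 2.0000: 2.464682
  t * PV_t at t = 2.5000: 2.958092
  t * PV_t at t = 3.0000: 3.408267
  t * PV_t at t = 3.5000: 3.817870
  t * PV_t at t = 4.0000: 4.189419
  t * PV_t at t = 4.5000: 4.525297
  t * PV_t at t = 5.0000: 337.776408
Macaulay duration D = 363.098118 / 78.263198 = 4.639449
Modified duration = D / (1 + y/m) = 4.639449 / (1 + 0.041500) = 4.454584

Answer: Modified duration = 4.4546


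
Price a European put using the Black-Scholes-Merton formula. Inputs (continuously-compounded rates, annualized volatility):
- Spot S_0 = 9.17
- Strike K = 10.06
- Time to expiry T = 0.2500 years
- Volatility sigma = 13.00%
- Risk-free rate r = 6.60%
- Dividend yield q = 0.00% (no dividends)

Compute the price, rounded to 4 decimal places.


Answer: Price = 0.7622

Derivation:
d1 = (ln(S/K) + (r - q + 0.5*sigma^2) * T) / (sigma * sqrt(T)) = -1.13872890
d2 = d1 - sigma * sqrt(T) = -1.20372890
exp(-rT) = 0.98363538; exp(-qT) = 1.00000000
P = K * exp(-rT) * N(-d2) - S_0 * exp(-qT) * N(-d1)
N(-d1) = 0.87259188; N(-d2) = 0.88565281
P = 10.0600 * 0.98363538 * 0.88565281 - 9.1700 * 1.00000000 * 0.87259188 = 0.7622


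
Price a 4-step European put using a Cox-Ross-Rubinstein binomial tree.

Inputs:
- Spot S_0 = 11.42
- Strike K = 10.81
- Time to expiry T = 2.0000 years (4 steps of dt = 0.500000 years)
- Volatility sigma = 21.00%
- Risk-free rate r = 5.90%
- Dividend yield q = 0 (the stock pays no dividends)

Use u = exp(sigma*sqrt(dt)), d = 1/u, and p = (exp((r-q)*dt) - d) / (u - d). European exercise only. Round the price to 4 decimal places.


dt = T/N = 0.500000
u = exp(sigma*sqrt(dt)) = 1.160084; d = 1/u = 0.862007
p = (exp((r-q)*dt) - d) / (u - d) = 0.563387
Discount per step: exp(-r*dt) = 0.970931
Stock lattice S(k, i) with i counting down-moves:
  k=0: S(0,0) = 11.4200
  k=1: S(1,0) = 13.2482; S(1,1) = 9.8441
  k=2: S(2,0) = 15.3690; S(2,1) = 11.4200; S(2,2) = 8.4857
  k=3: S(3,0) = 17.8293; S(3,1) = 13.2482; S(3,2) = 9.8441; S(3,3) = 7.3147
  k=4: S(4,0) = 20.6835; S(4,1) = 15.3690; S(4,2) = 11.4200; S(4,3) = 8.4857; S(4,4) = 6.3053
Terminal payoffs V(N, i) = max(K - S_T, 0):
  V(4,0) = 0.000000; V(4,1) = 0.000000; V(4,2) = 0.000000; V(4,3) = 2.324309; V(4,4) = 4.504662
Backward induction: V(k, i) = exp(-r*dt) * [p * V(k+1, i) + (1-p) * V(k+1, i+1)].
  V(3,0) = exp(-r*dt) * [p*0.000000 + (1-p)*0.000000] = 0.000000
  V(3,1) = exp(-r*dt) * [p*0.000000 + (1-p)*0.000000] = 0.000000
  V(3,2) = exp(-r*dt) * [p*0.000000 + (1-p)*2.324309] = 0.985324
  V(3,3) = exp(-r*dt) * [p*2.324309 + (1-p)*4.504662] = 3.181042
  V(2,0) = exp(-r*dt) * [p*0.000000 + (1-p)*0.000000] = 0.000000
  V(2,1) = exp(-r*dt) * [p*0.000000 + (1-p)*0.985324] = 0.417700
  V(2,2) = exp(-r*dt) * [p*0.985324 + (1-p)*3.181042] = 1.887493
  V(1,0) = exp(-r*dt) * [p*0.000000 + (1-p)*0.417700] = 0.177072
  V(1,1) = exp(-r*dt) * [p*0.417700 + (1-p)*1.887493] = 1.028634
  V(0,0) = exp(-r*dt) * [p*0.177072 + (1-p)*1.028634] = 0.532920

Answer: Price = V(0,0) = 0.5329


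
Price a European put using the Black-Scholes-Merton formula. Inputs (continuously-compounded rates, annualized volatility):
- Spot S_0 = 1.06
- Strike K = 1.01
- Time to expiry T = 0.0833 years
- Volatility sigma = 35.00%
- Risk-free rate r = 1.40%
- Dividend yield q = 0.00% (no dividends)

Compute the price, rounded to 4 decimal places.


d1 = (ln(S/K) + (r - q + 0.5*sigma^2) * T) / (sigma * sqrt(T)) = 0.54037830
d2 = d1 - sigma * sqrt(T) = 0.43936222
exp(-rT) = 0.99883448; exp(-qT) = 1.00000000
P = K * exp(-rT) * N(-d2) - S_0 * exp(-qT) * N(-d1)
N(-d1) = 0.29446808; N(-d2) = 0.33019955
P = 1.0100 * 0.99883448 * 0.33019955 - 1.0600 * 1.00000000 * 0.29446808 = 0.0210

Answer: Price = 0.0210


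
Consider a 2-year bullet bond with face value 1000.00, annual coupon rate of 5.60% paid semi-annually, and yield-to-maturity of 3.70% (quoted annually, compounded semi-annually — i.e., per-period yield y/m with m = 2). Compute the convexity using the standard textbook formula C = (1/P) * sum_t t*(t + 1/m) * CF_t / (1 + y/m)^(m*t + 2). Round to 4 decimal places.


Answer: Convexity = 4.5677

Derivation:
Coupon per period c = face * coupon_rate / m = 28.000000
Periods per year m = 2; per-period yield y/m = 0.018500
Number of cashflows N = 4
Cashflows (t years, CF_t, discount factor 1/(1+y/m)^(m*t), PV):
  t = 0.5000: CF_t = 28.000000, DF = 0.981836, PV = 27.491409
  t = 1.0000: CF_t = 28.000000, DF = 0.964002, PV = 26.992056
  t = 1.5000: CF_t = 28.000000, DF = 0.946492, PV = 26.501773
  t = 2.0000: CF_t = 1028.000000, DF = 0.929300, PV = 955.320245
Price P = sum_t PV_t = 1036.305483
Convexity numerator sum_t t*(t + 1/m) * CF_t / (1+y/m)^(m*t + 2):
  t = 0.5000: term = 13.250887
  t = 1.0000: term = 39.030594
  t = 1.5000: term = 76.643287
  t = 2.0000: term = 4604.653117
Convexity = (1/P) * sum = 4733.577884 / 1036.305483 = 4.567744


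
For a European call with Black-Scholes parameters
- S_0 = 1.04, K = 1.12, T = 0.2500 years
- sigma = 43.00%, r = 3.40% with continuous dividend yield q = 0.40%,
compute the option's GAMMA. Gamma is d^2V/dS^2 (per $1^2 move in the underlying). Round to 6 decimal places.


Answer: Gamma = 1.746292

Derivation:
d1 = -0.2023045216; d2 = -0.4173045216
phi(d1) = 0.3908614643; exp(-qT) = 0.9990004998; exp(-rT) = 0.9915360229
Gamma = exp(-qT) * phi(d1) / (S * sigma * sqrt(T)) = 0.9990004998 * 0.3908614643 / (1.0400 * 0.4300 * 0.5000000000) = 1.746292


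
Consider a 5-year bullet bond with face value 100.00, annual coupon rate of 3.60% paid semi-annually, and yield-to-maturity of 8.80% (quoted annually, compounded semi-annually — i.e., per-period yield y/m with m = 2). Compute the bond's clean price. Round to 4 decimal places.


Answer: Price = 79.3254

Derivation:
Coupon per period c = face * coupon_rate / m = 1.800000
Periods per year m = 2; per-period yield y/m = 0.044000
Number of cashflows N = 10
Cashflows (t years, CF_t, discount factor 1/(1+y/m)^(m*t), PV):
  t = 0.5000: CF_t = 1.800000, DF = 0.957854, PV = 1.724138
  t = 1.0000: CF_t = 1.800000, DF = 0.917485, PV = 1.651473
  t = 1.5000: CF_t = 1.800000, DF = 0.878817, PV = 1.581871
  t = 2.0000: CF_t = 1.800000, DF = 0.841779, PV = 1.515202
  t = 2.5000: CF_t = 1.800000, DF = 0.806302, PV = 1.451343
  t = 3.0000: CF_t = 1.800000, DF = 0.772320, PV = 1.390175
  t = 3.5000: CF_t = 1.800000, DF = 0.739770, PV = 1.331585
  t = 4.0000: CF_t = 1.800000, DF = 0.708592, PV = 1.275465
  t = 4.5000: CF_t = 1.800000, DF = 0.678728, PV = 1.221710
  t = 5.0000: CF_t = 101.800000, DF = 0.650122, PV = 66.182443
Price P = sum_t PV_t = 79.325404


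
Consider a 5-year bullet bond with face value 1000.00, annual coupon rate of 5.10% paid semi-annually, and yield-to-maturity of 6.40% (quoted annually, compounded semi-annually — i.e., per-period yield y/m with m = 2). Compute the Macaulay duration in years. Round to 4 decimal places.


Coupon per period c = face * coupon_rate / m = 25.500000
Periods per year m = 2; per-period yield y/m = 0.032000
Number of cashflows N = 10
Cashflows (t years, CF_t, discount factor 1/(1+y/m)^(m*t), PV):
  t = 0.5000: CF_t = 25.500000, DF = 0.968992, PV = 24.709302
  t = 1.0000: CF_t = 25.500000, DF = 0.938946, PV = 23.943122
  t = 1.5000: CF_t = 25.500000, DF = 0.909831, PV = 23.200700
  t = 2.0000: CF_t = 25.500000, DF = 0.881620, PV = 22.481298
  t = 2.5000: CF_t = 25.500000, DF = 0.854283, PV = 21.784204
  t = 3.0000: CF_t = 25.500000, DF = 0.827793, PV = 21.108725
  t = 3.5000: CF_t = 25.500000, DF = 0.802125, PV = 20.454191
  t = 4.0000: CF_t = 25.500000, DF = 0.777253, PV = 19.819952
  t = 4.5000: CF_t = 25.500000, DF = 0.753152, PV = 19.205380
  t = 5.0000: CF_t = 1025.500000, DF = 0.729799, PV = 748.408466
Price P = sum_t PV_t = 945.115341
Macaulay numerator sum_t t * PV_t:
  t * PV_t at t = 0.5000: 12.354651
  t * PV_t at t = 1.0000: 23.943122
  t * PV_t at t = 1.5000: 34.801050
  t * PV_t at t = 2.0000: 44.962597
  t * PV_t at t = 2.5000: 54.460510
  t * PV_t at t = 3.0000: 63.326174
  t * PV_t at t = 3.5000: 71.589667
  t * PV_t at t = 4.0000: 79.279809
  t * PV_t at t = 4.5000: 86.424210
  t * PV_t at t = 5.0000: 3742.042332
Macaulay duration D = (sum_t t * PV_t) / P = 4213.184122 / 945.115341 = 4.457852

Answer: Macaulay duration = 4.4579 years


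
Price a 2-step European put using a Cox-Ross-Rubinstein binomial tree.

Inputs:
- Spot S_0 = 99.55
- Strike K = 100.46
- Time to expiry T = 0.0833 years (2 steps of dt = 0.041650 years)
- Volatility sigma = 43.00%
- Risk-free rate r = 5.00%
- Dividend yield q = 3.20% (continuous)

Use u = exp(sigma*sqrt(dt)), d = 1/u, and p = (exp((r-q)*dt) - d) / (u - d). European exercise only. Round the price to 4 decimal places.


dt = T/N = 0.041650
u = exp(sigma*sqrt(dt)) = 1.091722; d = 1/u = 0.915985
p = (exp((r-q)*dt) - d) / (u - d) = 0.482343
Discount per step: exp(-r*dt) = 0.997920
Stock lattice S(k, i) with i counting down-moves:
  k=0: S(0,0) = 99.5500
  k=1: S(1,0) = 108.6809; S(1,1) = 91.1863
  k=2: S(2,0) = 118.6493; S(2,1) = 99.5500; S(2,2) = 83.5252
Terminal payoffs V(N, i) = max(K - S_T, 0):
  V(2,0) = 0.000000; V(2,1) = 0.910000; V(2,2) = 16.934800
Backward induction: V(k, i) = exp(-r*dt) * [p * V(k+1, i) + (1-p) * V(k+1, i+1)].
  V(1,0) = exp(-r*dt) * [p*0.000000 + (1-p)*0.910000] = 0.470088
  V(1,1) = exp(-r*dt) * [p*0.910000 + (1-p)*16.934800] = 9.186204
  V(0,0) = exp(-r*dt) * [p*0.470088 + (1-p)*9.186204] = 4.971684

Answer: Price = V(0,0) = 4.9717


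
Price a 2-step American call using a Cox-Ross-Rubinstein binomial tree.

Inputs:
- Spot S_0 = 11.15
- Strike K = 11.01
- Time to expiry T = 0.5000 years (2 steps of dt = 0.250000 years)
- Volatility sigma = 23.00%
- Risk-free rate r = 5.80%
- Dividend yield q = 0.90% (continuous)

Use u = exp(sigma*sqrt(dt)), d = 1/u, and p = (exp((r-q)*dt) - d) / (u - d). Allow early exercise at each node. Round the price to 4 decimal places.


dt = T/N = 0.250000
u = exp(sigma*sqrt(dt)) = 1.121873; d = 1/u = 0.891366
p = (exp((r-q)*dt) - d) / (u - d) = 0.524752
Discount per step: exp(-r*dt) = 0.985605
Stock lattice S(k, i) with i counting down-moves:
  k=0: S(0,0) = 11.1500
  k=1: S(1,0) = 12.5089; S(1,1) = 9.9387
  k=2: S(2,0) = 14.0334; S(2,1) = 11.1500; S(2,2) = 8.8590
Terminal payoffs V(N, i) = max(S_T - K, 0):
  V(2,0) = 3.023390; V(2,1) = 0.140000; V(2,2) = 0.000000
Backward induction: V(k, i) = exp(-r*dt) * [p * V(k+1, i) + (1-p) * V(k+1, i+1)]; then take max(V_cont, immediate exercise) for American.
  V(1,0) = exp(-r*dt) * [p*3.023390 + (1-p)*0.140000] = 1.629269; exercise = 1.498889; V(1,0) = max -> 1.629269
  V(1,1) = exp(-r*dt) * [p*0.140000 + (1-p)*0.000000] = 0.072408; exercise = 0.000000; V(1,1) = max -> 0.072408
  V(0,0) = exp(-r*dt) * [p*1.629269 + (1-p)*0.072408] = 0.876571; exercise = 0.140000; V(0,0) = max -> 0.876571

Answer: Price = V(0,0) = 0.8766


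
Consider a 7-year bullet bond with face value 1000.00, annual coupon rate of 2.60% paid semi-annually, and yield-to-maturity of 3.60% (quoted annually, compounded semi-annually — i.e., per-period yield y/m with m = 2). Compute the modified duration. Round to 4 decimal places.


Coupon per period c = face * coupon_rate / m = 13.000000
Periods per year m = 2; per-period yield y/m = 0.018000
Number of cashflows N = 14
Cashflows (t years, CF_t, discount factor 1/(1+y/m)^(m*t), PV):
  t = 0.5000: CF_t = 13.000000, DF = 0.982318, PV = 12.770138
  t = 1.0000: CF_t = 13.000000, DF = 0.964949, PV = 12.544339
  t = 1.5000: CF_t = 13.000000, DF = 0.947887, PV = 12.322534
  t = 2.0000: CF_t = 13.000000, DF = 0.931127, PV = 12.104650
  t = 2.5000: CF_t = 13.000000, DF = 0.914663, PV = 11.890619
  t = 3.0000: CF_t = 13.000000, DF = 0.898490, PV = 11.680372
  t = 3.5000: CF_t = 13.000000, DF = 0.882603, PV = 11.473843
  t = 4.0000: CF_t = 13.000000, DF = 0.866997, PV = 11.270966
  t = 4.5000: CF_t = 13.000000, DF = 0.851667, PV = 11.071676
  t = 5.0000: CF_t = 13.000000, DF = 0.836608, PV = 10.875909
  t = 5.5000: CF_t = 13.000000, DF = 0.821816, PV = 10.683604
  t = 6.0000: CF_t = 13.000000, DF = 0.807285, PV = 10.494700
  t = 6.5000: CF_t = 13.000000, DF = 0.793010, PV = 10.309135
  t = 7.0000: CF_t = 1013.000000, DF = 0.778989, PV = 789.115463
Price P = sum_t PV_t = 938.607947
First compute Macaulay numerator sum_t t * PV_t:
  t * PV_t at t = 0.5000: 6.385069
  t * PV_t at t = 1.0000: 12.544339
  t * PV_t at t = 1.5000: 18.483801
  t * PV_t at t = 2.0000: 24.209300
  t * PV_t at t = 2.5000: 29.726547
  t * PV_t at t = 3.0000: 35.041117
  t * PV_t at t = 3.5000: 40.158451
  t * PV_t at t = 4.0000: 45.083863
  t * PV_t at t = 4.5000: 49.822540
  t * PV_t at t = 5.0000: 54.379546
  t * PV_t at t = 5.5000: 58.759824
  t * PV_t at t = 6.0000: 62.968198
  t * PV_t at t = 6.5000: 67.009379
  t * PV_t at t = 7.0000: 5523.808238
Macaulay duration D = 6028.380211 / 938.607947 = 6.422682
Modified duration = D / (1 + y/m) = 6.422682 / (1 + 0.018000) = 6.309118

Answer: Modified duration = 6.3091


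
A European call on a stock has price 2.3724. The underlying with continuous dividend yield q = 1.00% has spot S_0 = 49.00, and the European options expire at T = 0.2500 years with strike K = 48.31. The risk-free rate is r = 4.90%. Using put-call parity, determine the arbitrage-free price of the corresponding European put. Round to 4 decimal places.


Put-call parity: C - P = S_0 * exp(-qT) - K * exp(-rT).
S_0 * exp(-qT) = 49.0000 * 0.99750312 = 48.87765300
K * exp(-rT) = 48.3100 * 0.98782473 = 47.72181250
P = C - S*exp(-qT) + K*exp(-rT)
P = 2.3724 - 48.87765300 + 47.72181250 = 1.2166

Answer: Put price = 1.2166


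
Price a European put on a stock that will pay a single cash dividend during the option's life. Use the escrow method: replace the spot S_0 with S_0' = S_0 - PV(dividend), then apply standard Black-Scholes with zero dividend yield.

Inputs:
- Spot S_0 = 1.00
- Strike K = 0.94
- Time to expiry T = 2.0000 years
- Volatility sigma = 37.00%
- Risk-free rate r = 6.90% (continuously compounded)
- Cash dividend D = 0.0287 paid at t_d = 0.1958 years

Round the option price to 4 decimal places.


Answer: Price = 0.1179

Derivation:
PV(D) = D * exp(-r * t_d) = 0.0287 * 0.98658065 = 0.02831486
S_0' = S_0 - PV(D) = 1.0000 - 0.02831486 = 0.97168514
d1 = (ln(S_0'/K) + (r + sigma^2/2)*T) / (sigma*sqrt(T)) = 0.58871788
d2 = d1 - sigma*sqrt(T) = 0.06545887
exp(-rT) = 0.87109869
N(-d1) = 0.27802527; N(-d2) = 0.47390433
P = K * exp(-rT) * N(-d2) - S_0' * N(-d1) = 0.9400 * 0.87109869 * 0.47390433 - 0.97168514 * 0.27802527 = 0.1179


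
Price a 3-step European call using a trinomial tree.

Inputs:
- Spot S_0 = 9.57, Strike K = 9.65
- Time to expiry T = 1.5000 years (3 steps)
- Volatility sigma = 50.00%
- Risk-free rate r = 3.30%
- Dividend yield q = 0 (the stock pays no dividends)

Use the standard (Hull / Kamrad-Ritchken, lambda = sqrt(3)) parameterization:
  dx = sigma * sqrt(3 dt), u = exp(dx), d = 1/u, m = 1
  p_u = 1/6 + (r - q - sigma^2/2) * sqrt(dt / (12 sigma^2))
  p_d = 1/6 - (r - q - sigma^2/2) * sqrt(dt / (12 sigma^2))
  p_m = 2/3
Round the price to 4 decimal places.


Answer: Price = V(0,0) = 2.2197

Derivation:
dt = T/N = 0.500000; dx = sigma*sqrt(3*dt) = 0.612372
u = exp(dx) = 1.844803; d = 1/u = 0.542063
p_u = 0.129108, p_m = 0.666667, p_d = 0.204226
Discount per step: exp(-r*dt) = 0.983635
Stock lattice S(k, j) with j the centered position index:
  k=0: S(0,+0) = 9.5700
  k=1: S(1,-1) = 5.1875; S(1,+0) = 9.5700; S(1,+1) = 17.6548
  k=2: S(2,-2) = 2.8120; S(2,-1) = 5.1875; S(2,+0) = 9.5700; S(2,+1) = 17.6548; S(2,+2) = 32.5696
  k=3: S(3,-3) = 1.5243; S(3,-2) = 2.8120; S(3,-1) = 5.1875; S(3,+0) = 9.5700; S(3,+1) = 17.6548; S(3,+2) = 32.5696; S(3,+3) = 60.0844
Terminal payoffs V(N, j) = max(S_T - K, 0):
  V(3,-3) = 0.000000; V(3,-2) = 0.000000; V(3,-1) = 0.000000; V(3,+0) = 0.000000; V(3,+1) = 8.004764; V(3,+2) = 22.919559; V(3,+3) = 50.434416
Backward induction: V(k, j) = exp(-r*dt) * [p_u * V(k+1, j+1) + p_m * V(k+1, j) + p_d * V(k+1, j-1)]
  V(2,-2) = exp(-r*dt) * [p_u*0.000000 + p_m*0.000000 + p_d*0.000000] = 0.000000
  V(2,-1) = exp(-r*dt) * [p_u*0.000000 + p_m*0.000000 + p_d*0.000000] = 0.000000
  V(2,+0) = exp(-r*dt) * [p_u*8.004764 + p_m*0.000000 + p_d*0.000000] = 1.016565
  V(2,+1) = exp(-r*dt) * [p_u*22.919559 + p_m*8.004764 + p_d*0.000000] = 8.159849
  V(2,+2) = exp(-r*dt) * [p_u*50.434416 + p_m*22.919559 + p_d*8.004764] = 23.042604
  V(1,-1) = exp(-r*dt) * [p_u*1.016565 + p_m*0.000000 + p_d*0.000000] = 0.129099
  V(1,+0) = exp(-r*dt) * [p_u*8.159849 + p_m*1.016565 + p_d*0.000000] = 1.702880
  V(1,+1) = exp(-r*dt) * [p_u*23.042604 + p_m*8.159849 + p_d*1.016565] = 8.481385
  V(0,+0) = exp(-r*dt) * [p_u*8.481385 + p_m*1.702880 + p_d*0.129099] = 2.219703


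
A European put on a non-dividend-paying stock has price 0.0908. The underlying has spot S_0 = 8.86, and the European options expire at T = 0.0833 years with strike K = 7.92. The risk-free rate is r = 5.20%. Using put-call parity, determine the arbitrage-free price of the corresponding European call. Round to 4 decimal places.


Put-call parity: C - P = S_0 * exp(-qT) - K * exp(-rT).
S_0 * exp(-qT) = 8.8600 * 1.00000000 = 8.86000000
K * exp(-rT) = 7.9200 * 0.99567777 = 7.88576792
C = P + S*exp(-qT) - K*exp(-rT)
C = 0.0908 + 8.86000000 - 7.88576792 = 1.0650

Answer: Call price = 1.0650


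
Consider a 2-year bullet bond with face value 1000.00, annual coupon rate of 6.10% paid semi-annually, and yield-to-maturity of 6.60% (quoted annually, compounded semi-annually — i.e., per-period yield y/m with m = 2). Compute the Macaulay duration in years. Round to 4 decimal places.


Coupon per period c = face * coupon_rate / m = 30.500000
Periods per year m = 2; per-period yield y/m = 0.033000
Number of cashflows N = 4
Cashflows (t years, CF_t, discount factor 1/(1+y/m)^(m*t), PV):
  t = 0.5000: CF_t = 30.500000, DF = 0.968054, PV = 29.525653
  t = 1.0000: CF_t = 30.500000, DF = 0.937129, PV = 28.582433
  t = 1.5000: CF_t = 30.500000, DF = 0.907192, PV = 27.669345
  t = 2.0000: CF_t = 1030.500000, DF = 0.878211, PV = 904.996105
Price P = sum_t PV_t = 990.773536
Macaulay numerator sum_t t * PV_t:
  t * PV_t at t = 0.5000: 14.762827
  t * PV_t at t = 1.0000: 28.582433
  t * PV_t at t = 1.5000: 41.504017
  t * PV_t at t = 2.0000: 1809.992210
Macaulay duration D = (sum_t t * PV_t) / P = 1894.841487 / 990.773536 = 1.912487

Answer: Macaulay duration = 1.9125 years


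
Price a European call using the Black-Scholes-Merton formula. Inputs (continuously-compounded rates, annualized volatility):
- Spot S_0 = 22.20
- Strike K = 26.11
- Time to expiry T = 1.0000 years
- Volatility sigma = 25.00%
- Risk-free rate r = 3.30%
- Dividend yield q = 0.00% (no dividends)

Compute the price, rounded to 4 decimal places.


Answer: Price = 1.1359

Derivation:
d1 = (ln(S/K) + (r - q + 0.5*sigma^2) * T) / (sigma * sqrt(T)) = -0.39190438
d2 = d1 - sigma * sqrt(T) = -0.64190438
exp(-rT) = 0.96753856; exp(-qT) = 1.00000000
C = S_0 * exp(-qT) * N(d1) - K * exp(-rT) * N(d2)
N(d1) = 0.34756444; N(d2) = 0.26046764
C = 22.2000 * 1.00000000 * 0.34756444 - 26.1100 * 0.96753856 * 0.26046764 = 1.1359


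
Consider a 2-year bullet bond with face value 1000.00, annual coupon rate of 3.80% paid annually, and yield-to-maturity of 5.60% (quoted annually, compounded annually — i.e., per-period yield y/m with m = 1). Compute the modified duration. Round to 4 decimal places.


Coupon per period c = face * coupon_rate / m = 38.000000
Periods per year m = 1; per-period yield y/m = 0.056000
Number of cashflows N = 2
Cashflows (t years, CF_t, discount factor 1/(1+y/m)^(m*t), PV):
  t = 1.0000: CF_t = 38.000000, DF = 0.946970, PV = 35.984848
  t = 2.0000: CF_t = 1038.000000, DF = 0.896752, PV = 930.828168
Price P = sum_t PV_t = 966.813017
First compute Macaulay numerator sum_t t * PV_t:
  t * PV_t at t = 1.0000: 35.984848
  t * PV_t at t = 2.0000: 1861.656336
Macaulay duration D = 1897.641185 / 966.813017 = 1.962780
Modified duration = D / (1 + y/m) = 1.962780 / (1 + 0.056000) = 1.858693

Answer: Modified duration = 1.8587


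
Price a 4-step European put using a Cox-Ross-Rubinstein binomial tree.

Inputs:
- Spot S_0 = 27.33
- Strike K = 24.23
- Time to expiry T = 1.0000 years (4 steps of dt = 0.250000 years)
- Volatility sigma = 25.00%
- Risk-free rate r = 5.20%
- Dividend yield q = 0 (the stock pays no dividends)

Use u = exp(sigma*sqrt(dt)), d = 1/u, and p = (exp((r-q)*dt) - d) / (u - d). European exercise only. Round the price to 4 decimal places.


dt = T/N = 0.250000
u = exp(sigma*sqrt(dt)) = 1.133148; d = 1/u = 0.882497
p = (exp((r-q)*dt) - d) / (u - d) = 0.520994
Discount per step: exp(-r*dt) = 0.987084
Stock lattice S(k, i) with i counting down-moves:
  k=0: S(0,0) = 27.3300
  k=1: S(1,0) = 30.9689; S(1,1) = 24.1186
  k=2: S(2,0) = 35.0924; S(2,1) = 27.3300; S(2,2) = 21.2846
  k=3: S(3,0) = 39.7649; S(3,1) = 30.9689; S(3,2) = 24.1186; S(3,3) = 18.7836
  k=4: S(4,0) = 45.0596; S(4,1) = 35.0924; S(4,2) = 27.3300; S(4,3) = 21.2846; S(4,4) = 16.5765
Terminal payoffs V(N, i) = max(K - S_T, 0):
  V(4,0) = 0.000000; V(4,1) = 0.000000; V(4,2) = 0.000000; V(4,3) = 2.945375; V(4,4) = 7.653517
Backward induction: V(k, i) = exp(-r*dt) * [p * V(k+1, i) + (1-p) * V(k+1, i+1)].
  V(3,0) = exp(-r*dt) * [p*0.000000 + (1-p)*0.000000] = 0.000000
  V(3,1) = exp(-r*dt) * [p*0.000000 + (1-p)*0.000000] = 0.000000
  V(3,2) = exp(-r*dt) * [p*0.000000 + (1-p)*2.945375] = 1.392630
  V(3,3) = exp(-r*dt) * [p*2.945375 + (1-p)*7.653517] = 5.133433
  V(2,0) = exp(-r*dt) * [p*0.000000 + (1-p)*0.000000] = 0.000000
  V(2,1) = exp(-r*dt) * [p*0.000000 + (1-p)*1.392630] = 0.658462
  V(2,2) = exp(-r*dt) * [p*1.392630 + (1-p)*5.133433] = 3.143366
  V(1,0) = exp(-r*dt) * [p*0.000000 + (1-p)*0.658462] = 0.311333
  V(1,1) = exp(-r*dt) * [p*0.658462 + (1-p)*3.143366] = 1.824868
  V(0,0) = exp(-r*dt) * [p*0.311333 + (1-p)*1.824868] = 1.022940

Answer: Price = V(0,0) = 1.0229


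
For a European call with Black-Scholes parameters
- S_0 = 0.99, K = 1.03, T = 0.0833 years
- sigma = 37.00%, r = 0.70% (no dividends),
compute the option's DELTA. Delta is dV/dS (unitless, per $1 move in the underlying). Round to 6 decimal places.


Answer: Delta = 0.377498

Derivation:
d1 = -0.3120576950; d2 = -0.4188461307
phi(d1) = 0.3799830868; exp(-qT) = 1.0000000000; exp(-rT) = 0.9994170700
N(d1) = 0.3774983384
Delta = exp(-qT) * N(d1) = 1.0000000000 * 0.3774983384 = 0.377498


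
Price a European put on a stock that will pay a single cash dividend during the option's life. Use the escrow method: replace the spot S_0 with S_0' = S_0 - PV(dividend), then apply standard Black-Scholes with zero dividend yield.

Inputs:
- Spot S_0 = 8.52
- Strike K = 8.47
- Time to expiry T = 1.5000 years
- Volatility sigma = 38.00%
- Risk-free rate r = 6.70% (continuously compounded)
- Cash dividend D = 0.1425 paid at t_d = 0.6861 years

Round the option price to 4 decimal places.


Answer: Price = 1.1414

Derivation:
PV(D) = D * exp(-r * t_d) = 0.1425 * 0.95507186 = 0.13609774
S_0' = S_0 - PV(D) = 8.5200 - 0.13609774 = 8.38390226
d1 = (ln(S_0'/K) + (r + sigma^2/2)*T) / (sigma*sqrt(T)) = 0.42669029
d2 = d1 - sigma*sqrt(T) = -0.03871277
exp(-rT) = 0.90438511
N(-d1) = 0.33480246; N(-d2) = 0.51544030
P = K * exp(-rT) * N(-d2) - S_0' * N(-d1) = 8.4700 * 0.90438511 * 0.51544030 - 8.38390226 * 0.33480246 = 1.1414


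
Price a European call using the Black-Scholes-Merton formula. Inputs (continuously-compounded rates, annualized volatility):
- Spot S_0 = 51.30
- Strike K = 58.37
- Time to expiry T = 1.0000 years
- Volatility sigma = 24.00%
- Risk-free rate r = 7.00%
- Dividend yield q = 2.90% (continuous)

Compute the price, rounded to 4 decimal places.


d1 = (ln(S/K) + (r - q + 0.5*sigma^2) * T) / (sigma * sqrt(T)) = -0.24713045
d2 = d1 - sigma * sqrt(T) = -0.48713045
exp(-rT) = 0.93239382; exp(-qT) = 0.97141646
C = S_0 * exp(-qT) * N(d1) - K * exp(-rT) * N(d2)
N(d1) = 0.40240364; N(d2) = 0.31308295
C = 51.3000 * 0.97141646 * 0.40240364 - 58.3700 * 0.93239382 * 0.31308295 = 3.0141

Answer: Price = 3.0141


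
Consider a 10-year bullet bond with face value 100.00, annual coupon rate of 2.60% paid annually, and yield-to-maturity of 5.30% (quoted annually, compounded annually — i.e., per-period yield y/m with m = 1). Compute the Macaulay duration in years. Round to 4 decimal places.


Coupon per period c = face * coupon_rate / m = 2.600000
Periods per year m = 1; per-period yield y/m = 0.053000
Number of cashflows N = 10
Cashflows (t years, CF_t, discount factor 1/(1+y/m)^(m*t), PV):
  t = 1.0000: CF_t = 2.600000, DF = 0.949668, PV = 2.469136
  t = 2.0000: CF_t = 2.600000, DF = 0.901869, PV = 2.344858
  t = 3.0000: CF_t = 2.600000, DF = 0.856475, PV = 2.226836
  t = 4.0000: CF_t = 2.600000, DF = 0.813367, PV = 2.114754
  t = 5.0000: CF_t = 2.600000, DF = 0.772428, PV = 2.008313
  t = 6.0000: CF_t = 2.600000, DF = 0.733550, PV = 1.907230
  t = 7.0000: CF_t = 2.600000, DF = 0.696629, PV = 1.811235
  t = 8.0000: CF_t = 2.600000, DF = 0.661566, PV = 1.720071
  t = 9.0000: CF_t = 2.600000, DF = 0.628268, PV = 1.633496
  t = 10.0000: CF_t = 102.600000, DF = 0.596645, PV = 61.215817
Price P = sum_t PV_t = 79.451746
Macaulay numerator sum_t t * PV_t:
  t * PV_t at t = 1.0000: 2.469136
  t * PV_t at t = 2.0000: 4.689717
  t * PV_t at t = 3.0000: 6.680508
  t * PV_t at t = 4.0000: 8.459016
  t * PV_t at t = 5.0000: 10.041567
  t * PV_t at t = 6.0000: 11.443381
  t * PV_t at t = 7.0000: 12.678643
  t * PV_t at t = 8.0000: 13.760568
  t * PV_t at t = 9.0000: 14.701462
  t * PV_t at t = 10.0000: 612.158168
Macaulay duration D = (sum_t t * PV_t) / P = 697.082167 / 79.451746 = 8.773654

Answer: Macaulay duration = 8.7737 years
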